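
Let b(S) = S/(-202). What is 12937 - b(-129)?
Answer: 2613145/202 ≈ 12936.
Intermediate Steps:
b(S) = -S/202 (b(S) = S*(-1/202) = -S/202)
12937 - b(-129) = 12937 - (-1)*(-129)/202 = 12937 - 1*129/202 = 12937 - 129/202 = 2613145/202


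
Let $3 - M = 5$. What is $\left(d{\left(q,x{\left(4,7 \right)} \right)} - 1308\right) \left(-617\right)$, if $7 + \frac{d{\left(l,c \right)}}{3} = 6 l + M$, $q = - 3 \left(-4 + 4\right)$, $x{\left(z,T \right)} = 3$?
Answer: $823695$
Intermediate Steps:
$M = -2$ ($M = 3 - 5 = -2$)
$q = 0$ ($q = \left(-3\right) 0 = 0$)
$d{\left(l,c \right)} = -27 + 18 l$ ($d{\left(l,c \right)} = -21 + 3 \left(6 l - 2\right) = -21 + 3 \left(-2 + 6 l\right) = -21 + \left(-6 + 18 l\right) = -27 + 18 l$)
$\left(d{\left(q,x{\left(4,7 \right)} \right)} - 1308\right) \left(-617\right) = \left(\left(-27 + 18 \cdot 0\right) - 1308\right) \left(-617\right) = \left(\left(-27 + 0\right) - 1308\right) \left(-617\right) = \left(-27 - 1308\right) \left(-617\right) = \left(-1335\right) \left(-617\right) = 823695$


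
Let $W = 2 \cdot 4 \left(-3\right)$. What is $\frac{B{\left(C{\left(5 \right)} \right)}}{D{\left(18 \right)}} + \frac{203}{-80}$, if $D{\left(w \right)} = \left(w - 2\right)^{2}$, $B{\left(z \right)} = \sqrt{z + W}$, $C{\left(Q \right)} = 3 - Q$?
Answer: $- \frac{203}{80} + \frac{i \sqrt{26}}{256} \approx -2.5375 + 0.019918 i$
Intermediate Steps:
$W = -24$ ($W = 8 \left(-3\right) = -24$)
$B{\left(z \right)} = \sqrt{-24 + z}$ ($B{\left(z \right)} = \sqrt{z - 24} = \sqrt{-24 + z}$)
$D{\left(w \right)} = \left(-2 + w\right)^{2}$
$\frac{B{\left(C{\left(5 \right)} \right)}}{D{\left(18 \right)}} + \frac{203}{-80} = \frac{\sqrt{-24 + \left(3 - 5\right)}}{\left(-2 + 18\right)^{2}} + \frac{203}{-80} = \frac{\sqrt{-24 + \left(3 - 5\right)}}{16^{2}} + 203 \left(- \frac{1}{80}\right) = \frac{\sqrt{-24 - 2}}{256} - \frac{203}{80} = \sqrt{-26} \cdot \frac{1}{256} - \frac{203}{80} = i \sqrt{26} \cdot \frac{1}{256} - \frac{203}{80} = \frac{i \sqrt{26}}{256} - \frac{203}{80} = - \frac{203}{80} + \frac{i \sqrt{26}}{256}$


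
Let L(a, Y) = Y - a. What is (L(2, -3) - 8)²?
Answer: 169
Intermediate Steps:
(L(2, -3) - 8)² = ((-3 - 1*2) - 8)² = ((-3 - 2) - 8)² = (-5 - 8)² = (-13)² = 169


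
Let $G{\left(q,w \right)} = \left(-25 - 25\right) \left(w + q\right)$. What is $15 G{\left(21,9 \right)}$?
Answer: $-22500$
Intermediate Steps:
$G{\left(q,w \right)} = - 50 q - 50 w$ ($G{\left(q,w \right)} = - 50 \left(q + w\right) = - 50 q - 50 w$)
$15 G{\left(21,9 \right)} = 15 \left(\left(-50\right) 21 - 450\right) = 15 \left(-1050 - 450\right) = 15 \left(-1500\right) = -22500$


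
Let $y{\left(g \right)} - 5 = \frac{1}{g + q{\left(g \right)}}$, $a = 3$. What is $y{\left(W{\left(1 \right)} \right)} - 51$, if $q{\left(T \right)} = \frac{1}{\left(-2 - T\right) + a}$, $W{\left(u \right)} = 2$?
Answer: $-45$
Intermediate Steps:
$q{\left(T \right)} = \frac{1}{1 - T}$ ($q{\left(T \right)} = \frac{1}{\left(-2 - T\right) + 3} = \frac{1}{1 - T}$)
$y{\left(g \right)} = 5 + \frac{1}{g - \frac{1}{-1 + g}}$
$y{\left(W{\left(1 \right)} \right)} - 51 = \frac{-5 + \left(1 + 5 \cdot 2\right) \left(-1 + 2\right)}{-1 + 2 \left(-1 + 2\right)} - 51 = \frac{-5 + \left(1 + 10\right) 1}{-1 + 2 \cdot 1} - 51 = \frac{-5 + 11 \cdot 1}{-1 + 2} - 51 = \frac{-5 + 11}{1} - 51 = 1 \cdot 6 - 51 = 6 - 51 = -45$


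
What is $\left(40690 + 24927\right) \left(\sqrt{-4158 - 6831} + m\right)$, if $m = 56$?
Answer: $3674552 + 196851 i \sqrt{1221} \approx 3.6746 \cdot 10^{6} + 6.8785 \cdot 10^{6} i$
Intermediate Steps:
$\left(40690 + 24927\right) \left(\sqrt{-4158 - 6831} + m\right) = \left(40690 + 24927\right) \left(\sqrt{-4158 - 6831} + 56\right) = 65617 \left(\sqrt{-10989} + 56\right) = 65617 \left(3 i \sqrt{1221} + 56\right) = 65617 \left(56 + 3 i \sqrt{1221}\right) = 3674552 + 196851 i \sqrt{1221}$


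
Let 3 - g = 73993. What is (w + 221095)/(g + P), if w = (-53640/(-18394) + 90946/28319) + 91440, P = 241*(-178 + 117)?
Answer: -81401287627947/23099557025513 ≈ -3.5239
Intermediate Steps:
g = -73990 (g = 3 - 1*73993 = 3 - 73993 = -73990)
P = -14701 (P = 241*(-61) = -14701)
w = 23817129589862/260449843 (w = (-53640*(-1/18394) + 90946*(1/28319)) + 91440 = (26820/9197 + 90946/28319) + 91440 = 1595945942/260449843 + 91440 = 23817129589862/260449843 ≈ 91446.)
(w + 221095)/(g + P) = (23817129589862/260449843 + 221095)/(-73990 - 14701) = (81401287627947/260449843)/(-88691) = (81401287627947/260449843)*(-1/88691) = -81401287627947/23099557025513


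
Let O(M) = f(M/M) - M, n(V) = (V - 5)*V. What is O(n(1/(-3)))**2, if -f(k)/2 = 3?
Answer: 4900/81 ≈ 60.494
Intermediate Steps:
f(k) = -6 (f(k) = -2*3 = -6)
n(V) = V*(-5 + V) (n(V) = (-5 + V)*V = V*(-5 + V))
O(M) = -6 - M
O(n(1/(-3)))**2 = (-6 - (-5 + 1/(-3))/(-3))**2 = (-6 - (-1)*(-5 - 1/3)/3)**2 = (-6 - (-1)*(-16)/(3*3))**2 = (-6 - 1*16/9)**2 = (-6 - 16/9)**2 = (-70/9)**2 = 4900/81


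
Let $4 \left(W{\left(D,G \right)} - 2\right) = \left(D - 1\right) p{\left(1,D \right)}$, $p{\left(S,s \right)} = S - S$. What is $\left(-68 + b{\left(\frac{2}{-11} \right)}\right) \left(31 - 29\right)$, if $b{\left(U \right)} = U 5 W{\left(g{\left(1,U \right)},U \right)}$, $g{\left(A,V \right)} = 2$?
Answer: $- \frac{1536}{11} \approx -139.64$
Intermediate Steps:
$p{\left(S,s \right)} = 0$
$W{\left(D,G \right)} = 2$ ($W{\left(D,G \right)} = 2 + \frac{\left(D - 1\right) 0}{4} = 2 + \frac{\left(-1 + D\right) 0}{4} = 2 + \frac{1}{4} \cdot 0 = 2 + 0 = 2$)
$b{\left(U \right)} = 10 U$ ($b{\left(U \right)} = U 5 \cdot 2 = 5 U 2 = 10 U$)
$\left(-68 + b{\left(\frac{2}{-11} \right)}\right) \left(31 - 29\right) = \left(-68 + 10 \frac{2}{-11}\right) \left(31 - 29\right) = \left(-68 + 10 \cdot 2 \left(- \frac{1}{11}\right)\right) 2 = \left(-68 + 10 \left(- \frac{2}{11}\right)\right) 2 = \left(-68 - \frac{20}{11}\right) 2 = \left(- \frac{768}{11}\right) 2 = - \frac{1536}{11}$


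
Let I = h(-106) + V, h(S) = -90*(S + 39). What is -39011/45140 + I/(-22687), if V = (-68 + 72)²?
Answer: -1157958997/1024091180 ≈ -1.1307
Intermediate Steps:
V = 16 (V = 4² = 16)
h(S) = -3510 - 90*S (h(S) = -90*(39 + S) = -3510 - 90*S)
I = 6046 (I = (-3510 - 90*(-106)) + 16 = (-3510 + 9540) + 16 = 6030 + 16 = 6046)
-39011/45140 + I/(-22687) = -39011/45140 + 6046/(-22687) = -39011*1/45140 + 6046*(-1/22687) = -39011/45140 - 6046/22687 = -1157958997/1024091180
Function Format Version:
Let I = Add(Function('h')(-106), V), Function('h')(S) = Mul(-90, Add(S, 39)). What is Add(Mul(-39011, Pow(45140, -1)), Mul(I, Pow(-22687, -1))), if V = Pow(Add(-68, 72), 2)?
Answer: Rational(-1157958997, 1024091180) ≈ -1.1307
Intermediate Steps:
V = 16 (V = Pow(4, 2) = 16)
Function('h')(S) = Add(-3510, Mul(-90, S)) (Function('h')(S) = Mul(-90, Add(39, S)) = Add(-3510, Mul(-90, S)))
I = 6046 (I = Add(Add(-3510, Mul(-90, -106)), 16) = Add(Add(-3510, 9540), 16) = Add(6030, 16) = 6046)
Add(Mul(-39011, Pow(45140, -1)), Mul(I, Pow(-22687, -1))) = Add(Mul(-39011, Pow(45140, -1)), Mul(6046, Pow(-22687, -1))) = Add(Mul(-39011, Rational(1, 45140)), Mul(6046, Rational(-1, 22687))) = Add(Rational(-39011, 45140), Rational(-6046, 22687)) = Rational(-1157958997, 1024091180)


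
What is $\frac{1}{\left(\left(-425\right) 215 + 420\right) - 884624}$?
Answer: $- \frac{1}{975579} \approx -1.025 \cdot 10^{-6}$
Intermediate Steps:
$\frac{1}{\left(\left(-425\right) 215 + 420\right) - 884624} = \frac{1}{\left(-91375 + 420\right) - 884624} = \frac{1}{-90955 - 884624} = \frac{1}{-975579} = - \frac{1}{975579}$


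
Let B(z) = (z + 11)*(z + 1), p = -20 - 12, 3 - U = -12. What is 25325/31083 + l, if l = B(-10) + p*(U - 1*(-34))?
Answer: -48992566/31083 ≈ -1576.2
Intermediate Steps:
U = 15 (U = 3 - 1*(-12) = 3 + 12 = 15)
p = -32
B(z) = (1 + z)*(11 + z) (B(z) = (11 + z)*(1 + z) = (1 + z)*(11 + z))
l = -1577 (l = (11 + (-10)² + 12*(-10)) - 32*(15 - 1*(-34)) = (11 + 100 - 120) - 32*(15 + 34) = -9 - 32*49 = -9 - 1568 = -1577)
25325/31083 + l = 25325/31083 - 1577 = -48992566/31083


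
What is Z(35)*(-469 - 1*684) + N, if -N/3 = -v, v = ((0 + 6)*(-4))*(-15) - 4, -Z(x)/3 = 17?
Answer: 59871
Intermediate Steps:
Z(x) = -51 (Z(x) = -3*17 = -51)
v = 356 (v = (6*(-4))*(-15) - 4 = -24*(-15) - 4 = 360 - 4 = 356)
N = 1068 (N = -(-3)*356 = -3*(-356) = 1068)
Z(35)*(-469 - 1*684) + N = -51*(-469 - 1*684) + 1068 = -51*(-469 - 684) + 1068 = -51*(-1153) + 1068 = 58803 + 1068 = 59871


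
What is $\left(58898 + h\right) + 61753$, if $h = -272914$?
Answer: $-152263$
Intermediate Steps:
$\left(58898 + h\right) + 61753 = \left(58898 - 272914\right) + 61753 = -214016 + 61753 = -152263$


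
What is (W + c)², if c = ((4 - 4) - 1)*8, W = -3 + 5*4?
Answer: 81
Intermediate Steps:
W = 17 (W = -3 + 20 = 17)
c = -8 (c = (0 - 1)*8 = -1*8 = -8)
(W + c)² = (17 - 8)² = 9² = 81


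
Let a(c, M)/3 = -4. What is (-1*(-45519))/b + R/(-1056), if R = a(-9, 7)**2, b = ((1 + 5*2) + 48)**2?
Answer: 990975/76582 ≈ 12.940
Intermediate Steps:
a(c, M) = -12 (a(c, M) = 3*(-4) = -12)
b = 3481 (b = ((1 + 10) + 48)**2 = (11 + 48)**2 = 59**2 = 3481)
R = 144 (R = (-12)**2 = 144)
(-1*(-45519))/b + R/(-1056) = -1*(-45519)/3481 + 144/(-1056) = 45519*(1/3481) + 144*(-1/1056) = 45519/3481 - 3/22 = 990975/76582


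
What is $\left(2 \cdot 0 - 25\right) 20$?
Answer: $-500$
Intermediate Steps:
$\left(2 \cdot 0 - 25\right) 20 = \left(0 - 25\right) 20 = \left(-25\right) 20 = -500$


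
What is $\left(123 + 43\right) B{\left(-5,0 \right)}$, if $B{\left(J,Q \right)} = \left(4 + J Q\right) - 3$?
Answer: $166$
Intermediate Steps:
$B{\left(J,Q \right)} = 1 + J Q$
$\left(123 + 43\right) B{\left(-5,0 \right)} = \left(123 + 43\right) \left(1 - 0\right) = 166 \left(1 + 0\right) = 166 \cdot 1 = 166$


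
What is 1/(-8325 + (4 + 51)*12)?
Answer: -1/7665 ≈ -0.00013046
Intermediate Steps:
1/(-8325 + (4 + 51)*12) = 1/(-8325 + 55*12) = 1/(-8325 + 660) = 1/(-7665) = -1/7665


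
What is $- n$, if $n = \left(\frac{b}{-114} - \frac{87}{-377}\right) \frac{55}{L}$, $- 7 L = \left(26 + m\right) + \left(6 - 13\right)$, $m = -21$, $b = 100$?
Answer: $\frac{184415}{1482} \approx 124.44$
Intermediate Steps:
$L = \frac{2}{7}$ ($L = - \frac{\left(26 - 21\right) + \left(6 - 13\right)}{7} = - \frac{5 + \left(6 - 13\right)}{7} = - \frac{5 - 7}{7} = \left(- \frac{1}{7}\right) \left(-2\right) = \frac{2}{7} \approx 0.28571$)
$n = - \frac{184415}{1482}$ ($n = \left(\frac{100}{-114} - \frac{87}{-377}\right) \frac{55}{\frac{2}{7}} = \left(100 \left(- \frac{1}{114}\right) - - \frac{3}{13}\right) 55 \cdot \frac{7}{2} = \left(- \frac{50}{57} + \frac{3}{13}\right) \frac{385}{2} = \left(- \frac{479}{741}\right) \frac{385}{2} = - \frac{184415}{1482} \approx -124.44$)
$- n = \left(-1\right) \left(- \frac{184415}{1482}\right) = \frac{184415}{1482}$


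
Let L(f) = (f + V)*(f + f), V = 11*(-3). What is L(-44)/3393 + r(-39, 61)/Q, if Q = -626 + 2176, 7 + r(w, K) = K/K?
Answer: 5241221/2629575 ≈ 1.9932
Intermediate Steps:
r(w, K) = -6 (r(w, K) = -7 + K/K = -7 + 1 = -6)
Q = 1550
V = -33
L(f) = 2*f*(-33 + f) (L(f) = (f - 33)*(f + f) = (-33 + f)*(2*f) = 2*f*(-33 + f))
L(-44)/3393 + r(-39, 61)/Q = (2*(-44)*(-33 - 44))/3393 - 6/1550 = (2*(-44)*(-77))*(1/3393) - 6*1/1550 = 6776*(1/3393) - 3/775 = 6776/3393 - 3/775 = 5241221/2629575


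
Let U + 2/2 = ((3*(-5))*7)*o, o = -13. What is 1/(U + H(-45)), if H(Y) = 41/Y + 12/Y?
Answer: 45/61327 ≈ 0.00073377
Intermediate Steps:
H(Y) = 53/Y
U = 1364 (U = -1 + ((3*(-5))*7)*(-13) = -1 - 15*7*(-13) = -1 - 105*(-13) = -1 + 1365 = 1364)
1/(U + H(-45)) = 1/(1364 + 53/(-45)) = 1/(1364 + 53*(-1/45)) = 1/(1364 - 53/45) = 1/(61327/45) = 45/61327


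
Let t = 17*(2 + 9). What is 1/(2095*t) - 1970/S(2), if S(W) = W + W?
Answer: -385888523/783530 ≈ -492.50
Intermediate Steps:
S(W) = 2*W
t = 187 (t = 17*11 = 187)
1/(2095*t) - 1970/S(2) = 1/(2095*187) - 1970/(2*2) = (1/2095)*(1/187) - 1970/4 = 1/391765 - 1970*¼ = 1/391765 - 985/2 = -385888523/783530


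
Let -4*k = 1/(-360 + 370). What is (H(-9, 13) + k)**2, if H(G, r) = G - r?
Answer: 776161/1600 ≈ 485.10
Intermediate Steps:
k = -1/40 (k = -1/(4*(-360 + 370)) = -1/4/10 = -1/4*1/10 = -1/40 ≈ -0.025000)
(H(-9, 13) + k)**2 = ((-9 - 1*13) - 1/40)**2 = ((-9 - 13) - 1/40)**2 = (-22 - 1/40)**2 = (-881/40)**2 = 776161/1600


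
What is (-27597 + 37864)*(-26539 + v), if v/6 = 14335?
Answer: 610588757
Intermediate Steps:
v = 86010 (v = 6*14335 = 86010)
(-27597 + 37864)*(-26539 + v) = (-27597 + 37864)*(-26539 + 86010) = 10267*59471 = 610588757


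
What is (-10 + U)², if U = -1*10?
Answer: 400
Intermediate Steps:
U = -10
(-10 + U)² = (-10 - 10)² = (-20)² = 400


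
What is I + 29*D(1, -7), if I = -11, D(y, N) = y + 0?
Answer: 18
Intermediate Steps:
D(y, N) = y
I + 29*D(1, -7) = -11 + 29*1 = -11 + 29 = 18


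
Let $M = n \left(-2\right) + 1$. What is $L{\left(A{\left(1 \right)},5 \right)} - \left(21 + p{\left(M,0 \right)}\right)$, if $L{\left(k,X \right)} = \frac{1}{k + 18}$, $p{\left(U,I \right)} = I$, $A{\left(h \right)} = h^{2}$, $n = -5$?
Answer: $- \frac{398}{19} \approx -20.947$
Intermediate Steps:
$M = 11$ ($M = \left(-5\right) \left(-2\right) + 1 = 10 + 1 = 11$)
$L{\left(k,X \right)} = \frac{1}{18 + k}$
$L{\left(A{\left(1 \right)},5 \right)} - \left(21 + p{\left(M,0 \right)}\right) = \frac{1}{18 + 1^{2}} - \left(21 + 0\right) = \frac{1}{18 + 1} - 21 = \frac{1}{19} - 21 = - \frac{398}{19}$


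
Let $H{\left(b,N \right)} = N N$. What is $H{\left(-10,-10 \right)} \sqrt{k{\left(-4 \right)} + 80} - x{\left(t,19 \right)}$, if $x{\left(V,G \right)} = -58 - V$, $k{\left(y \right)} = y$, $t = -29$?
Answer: $29 + 200 \sqrt{19} \approx 900.78$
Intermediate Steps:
$H{\left(b,N \right)} = N^{2}$
$H{\left(-10,-10 \right)} \sqrt{k{\left(-4 \right)} + 80} - x{\left(t,19 \right)} = \left(-10\right)^{2} \sqrt{-4 + 80} - \left(-58 - -29\right) = 100 \sqrt{76} - \left(-58 + 29\right) = 100 \cdot 2 \sqrt{19} - -29 = 200 \sqrt{19} + 29 = 29 + 200 \sqrt{19}$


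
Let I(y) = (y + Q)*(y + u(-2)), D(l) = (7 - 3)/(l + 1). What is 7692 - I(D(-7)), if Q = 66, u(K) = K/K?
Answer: 69032/9 ≈ 7670.2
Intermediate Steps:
u(K) = 1
D(l) = 4/(1 + l)
I(y) = (1 + y)*(66 + y) (I(y) = (y + 66)*(y + 1) = (66 + y)*(1 + y) = (1 + y)*(66 + y))
7692 - I(D(-7)) = 7692 - (66 + (4/(1 - 7))² + 67*(4/(1 - 7))) = 7692 - (66 + (4/(-6))² + 67*(4/(-6))) = 7692 - (66 + (4*(-⅙))² + 67*(4*(-⅙))) = 7692 - (66 + (-⅔)² + 67*(-⅔)) = 7692 - (66 + 4/9 - 134/3) = 7692 - 1*196/9 = 7692 - 196/9 = 69032/9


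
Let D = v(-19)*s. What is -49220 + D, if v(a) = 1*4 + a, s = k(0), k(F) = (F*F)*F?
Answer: -49220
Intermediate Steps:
k(F) = F³ (k(F) = F²*F = F³)
s = 0 (s = 0³ = 0)
v(a) = 4 + a
D = 0 (D = (4 - 19)*0 = -15*0 = 0)
-49220 + D = -49220 + 0 = -49220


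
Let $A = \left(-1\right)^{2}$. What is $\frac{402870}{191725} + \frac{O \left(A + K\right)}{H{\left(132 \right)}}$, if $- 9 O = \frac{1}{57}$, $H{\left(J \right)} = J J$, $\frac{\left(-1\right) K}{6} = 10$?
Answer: $\frac{720213928243}{342747242640} \approx 2.1013$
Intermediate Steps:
$A = 1$
$K = -60$ ($K = \left(-6\right) 10 = -60$)
$H{\left(J \right)} = J^{2}$
$O = - \frac{1}{513}$ ($O = - \frac{1}{9 \cdot 57} = \left(- \frac{1}{9}\right) \frac{1}{57} = - \frac{1}{513} \approx -0.0019493$)
$\frac{402870}{191725} + \frac{O \left(A + K\right)}{H{\left(132 \right)}} = \frac{402870}{191725} + \frac{\left(- \frac{1}{513}\right) \left(1 - 60\right)}{132^{2}} = 402870 \cdot \frac{1}{191725} + \frac{\left(- \frac{1}{513}\right) \left(-59\right)}{17424} = \frac{80574}{38345} + \frac{59}{513} \cdot \frac{1}{17424} = \frac{80574}{38345} + \frac{59}{8938512} = \frac{720213928243}{342747242640}$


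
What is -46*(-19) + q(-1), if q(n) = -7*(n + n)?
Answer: 888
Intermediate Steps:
q(n) = -14*n
-46*(-19) + q(-1) = -46*(-19) - 14*(-1) = 874 + 14 = 888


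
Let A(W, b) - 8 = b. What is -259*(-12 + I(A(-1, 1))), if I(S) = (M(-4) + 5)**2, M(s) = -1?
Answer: -1036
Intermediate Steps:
A(W, b) = 8 + b
I(S) = 16 (I(S) = (-1 + 5)**2 = 4**2 = 16)
-259*(-12 + I(A(-1, 1))) = -259*(-12 + 16) = -259*4 = -1036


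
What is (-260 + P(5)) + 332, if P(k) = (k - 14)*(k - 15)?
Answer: 162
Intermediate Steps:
P(k) = (-15 + k)*(-14 + k) (P(k) = (-14 + k)*(-15 + k) = (-15 + k)*(-14 + k))
(-260 + P(5)) + 332 = (-260 + (210 + 5² - 29*5)) + 332 = (-260 + (210 + 25 - 145)) + 332 = (-260 + 90) + 332 = -170 + 332 = 162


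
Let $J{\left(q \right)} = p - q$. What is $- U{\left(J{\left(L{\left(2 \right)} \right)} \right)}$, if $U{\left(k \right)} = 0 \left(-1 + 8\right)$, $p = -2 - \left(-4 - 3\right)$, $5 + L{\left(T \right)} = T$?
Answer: $0$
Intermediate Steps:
$L{\left(T \right)} = -5 + T$
$p = 5$ ($p = -2 - \left(-4 - 3\right) = -2 - -7 = -2 + 7 = 5$)
$J{\left(q \right)} = 5 - q$
$U{\left(k \right)} = 0$ ($U{\left(k \right)} = 0 \cdot 7 = 0$)
$- U{\left(J{\left(L{\left(2 \right)} \right)} \right)} = \left(-1\right) 0 = 0$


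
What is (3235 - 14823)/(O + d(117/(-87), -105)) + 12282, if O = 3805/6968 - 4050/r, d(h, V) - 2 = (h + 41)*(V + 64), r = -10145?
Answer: 8177224857120062/665402518299 ≈ 12289.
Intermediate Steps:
d(h, V) = 2 + (41 + h)*(64 + V) (d(h, V) = 2 + (h + 41)*(V + 64) = 2 + (41 + h)*(64 + V))
O = 13364425/14138072 (O = 3805/6968 - 4050/(-10145) = 3805*(1/6968) - 4050*(-1/10145) = 3805/6968 + 810/2029 = 13364425/14138072 ≈ 0.94528)
(3235 - 14823)/(O + d(117/(-87), -105)) + 12282 = (3235 - 14823)/(13364425/14138072 + (2626 + 41*(-105) + 64*(117/(-87)) - 12285/(-87))) + 12282 = -11588/(13364425/14138072 + (2626 - 4305 + 64*(117*(-1/87)) - 12285*(-1)/87)) + 12282 = -11588/(13364425/14138072 + (2626 - 4305 + 64*(-39/29) - 105*(-39/29))) + 12282 = -11588/(13364425/14138072 + (2626 - 4305 - 2496/29 + 4095/29)) + 12282 = -11588/(13364425/14138072 - 47092/29) + 12282 = -11588/(-665402518299/410004088) + 12282 = -11588*(-410004088/665402518299) + 12282 = 4751127371744/665402518299 + 12282 = 8177224857120062/665402518299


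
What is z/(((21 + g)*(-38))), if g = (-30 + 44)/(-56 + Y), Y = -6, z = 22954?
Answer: -15469/532 ≈ -29.077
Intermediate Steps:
g = -7/31 (g = (-30 + 44)/(-56 - 6) = 14/(-62) = 14*(-1/62) = -7/31 ≈ -0.22581)
z/(((21 + g)*(-38))) = 22954/(((21 - 7/31)*(-38))) = 22954/(((644/31)*(-38))) = 22954/(-24472/31) = 22954*(-31/24472) = -15469/532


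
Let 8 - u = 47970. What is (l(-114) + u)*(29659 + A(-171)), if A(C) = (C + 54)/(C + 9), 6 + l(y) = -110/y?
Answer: -1459678848875/1026 ≈ -1.4227e+9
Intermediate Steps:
l(y) = -6 - 110/y
u = -47962 (u = 8 - 1*47970 = 8 - 47970 = -47962)
A(C) = (54 + C)/(9 + C)
(l(-114) + u)*(29659 + A(-171)) = ((-6 - 110/(-114)) - 47962)*(29659 + (54 - 171)/(9 - 171)) = ((-6 - 110*(-1/114)) - 47962)*(29659 - 117/(-162)) = ((-6 + 55/57) - 47962)*(29659 - 1/162*(-117)) = (-287/57 - 47962)*(29659 + 13/18) = -2734121/57*533875/18 = -1459678848875/1026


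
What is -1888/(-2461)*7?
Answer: 13216/2461 ≈ 5.3702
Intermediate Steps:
-1888/(-2461)*7 = -1888*(-1/2461)*7 = (1888/2461)*7 = 13216/2461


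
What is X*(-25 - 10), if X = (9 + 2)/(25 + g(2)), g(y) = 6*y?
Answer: -385/37 ≈ -10.405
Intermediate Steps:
X = 11/37 (X = (9 + 2)/(25 + 6*2) = 11/(25 + 12) = 11/37 ≈ 0.29730)
X*(-25 - 10) = 11*(-25 - 10)/37 = (11/37)*(-35) = -385/37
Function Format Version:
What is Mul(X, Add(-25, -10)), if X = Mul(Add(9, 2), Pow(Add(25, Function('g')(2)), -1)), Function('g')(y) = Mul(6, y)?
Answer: Rational(-385, 37) ≈ -10.405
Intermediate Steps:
X = Rational(11, 37) (X = Mul(Add(9, 2), Pow(Add(25, Mul(6, 2)), -1)) = Mul(11, Pow(Add(25, 12), -1)) = Mul(11, Pow(37, -1)) = Mul(11, Rational(1, 37)) = Rational(11, 37) ≈ 0.29730)
Mul(X, Add(-25, -10)) = Mul(Rational(11, 37), Add(-25, -10)) = Mul(Rational(11, 37), -35) = Rational(-385, 37)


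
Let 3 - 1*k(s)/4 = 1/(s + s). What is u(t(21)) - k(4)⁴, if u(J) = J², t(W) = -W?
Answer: -272785/16 ≈ -17049.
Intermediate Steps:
k(s) = 12 - 2/s (k(s) = 12 - 4/(s + s) = 12 - 4*1/(2*s) = 12 - 2/s)
u(t(21)) - k(4)⁴ = (-1*21)² - (12 - 2/4)⁴ = (-21)² - (12 - 2*¼)⁴ = 441 - (12 - ½)⁴ = 441 - (23/2)⁴ = 441 - 1*279841/16 = 441 - 279841/16 = -272785/16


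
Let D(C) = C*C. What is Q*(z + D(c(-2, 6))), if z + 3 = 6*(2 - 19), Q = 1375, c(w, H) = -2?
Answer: -138875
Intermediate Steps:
D(C) = C**2
z = -105 (z = -3 + 6*(2 - 19) = -3 + 6*(-17) = -3 - 102 = -105)
Q*(z + D(c(-2, 6))) = 1375*(-105 + (-2)**2) = 1375*(-105 + 4) = 1375*(-101) = -138875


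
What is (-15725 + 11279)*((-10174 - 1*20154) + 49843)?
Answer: -86763690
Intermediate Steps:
(-15725 + 11279)*((-10174 - 1*20154) + 49843) = -4446*((-10174 - 20154) + 49843) = -4446*(-30328 + 49843) = -4446*19515 = -86763690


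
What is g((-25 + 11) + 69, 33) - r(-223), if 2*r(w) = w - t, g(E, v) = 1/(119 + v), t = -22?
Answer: 15277/152 ≈ 100.51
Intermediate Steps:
r(w) = 11 + w/2 (r(w) = (w - 1*(-22))/2 = (w + 22)/2 = (22 + w)/2 = 11 + w/2)
g((-25 + 11) + 69, 33) - r(-223) = 1/(119 + 33) - (11 + (½)*(-223)) = 1/152 - (11 - 223/2) = 1/152 - 1*(-201/2) = 1/152 + 201/2 = 15277/152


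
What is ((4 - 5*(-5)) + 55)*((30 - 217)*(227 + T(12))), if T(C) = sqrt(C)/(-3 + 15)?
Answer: -3565716 - 2618*sqrt(3) ≈ -3.5703e+6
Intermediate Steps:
T(C) = sqrt(C)/12
((4 - 5*(-5)) + 55)*((30 - 217)*(227 + T(12))) = ((4 - 5*(-5)) + 55)*((30 - 217)*(227 + sqrt(12)/12)) = ((4 + 25) + 55)*(-187*(227 + (2*sqrt(3))/12)) = (29 + 55)*(-187*(227 + sqrt(3)/6)) = 84*(-42449 - 187*sqrt(3)/6) = -3565716 - 2618*sqrt(3)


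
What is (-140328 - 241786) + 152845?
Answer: -229269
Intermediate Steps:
(-140328 - 241786) + 152845 = -382114 + 152845 = -229269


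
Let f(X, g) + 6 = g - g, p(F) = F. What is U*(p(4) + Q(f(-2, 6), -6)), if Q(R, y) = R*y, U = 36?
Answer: 1440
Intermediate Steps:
f(X, g) = -6 (f(X, g) = -6 + (g - g) = -6 + 0 = -6)
U*(p(4) + Q(f(-2, 6), -6)) = 36*(4 - 6*(-6)) = 36*(4 + 36) = 36*40 = 1440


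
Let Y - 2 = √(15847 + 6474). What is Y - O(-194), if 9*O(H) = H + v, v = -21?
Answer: 233/9 + √22321 ≈ 175.29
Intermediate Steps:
Y = 2 + √22321 (Y = 2 + √(15847 + 6474) = 2 + √22321 ≈ 151.40)
O(H) = -7/3 + H/9 (O(H) = (H - 21)/9 = (-21 + H)/9 = -7/3 + H/9)
Y - O(-194) = (2 + √22321) - (-7/3 + (⅑)*(-194)) = (2 + √22321) - (-7/3 - 194/9) = (2 + √22321) - 1*(-215/9) = (2 + √22321) + 215/9 = 233/9 + √22321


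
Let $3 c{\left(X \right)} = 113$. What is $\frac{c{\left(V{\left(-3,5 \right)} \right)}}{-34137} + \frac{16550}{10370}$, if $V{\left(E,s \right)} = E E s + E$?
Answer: $\frac{169373024}{106200207} \approx 1.5948$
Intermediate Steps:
$V{\left(E,s \right)} = E + s E^{2}$ ($V{\left(E,s \right)} = E^{2} s + E = s E^{2} + E = E + s E^{2}$)
$c{\left(X \right)} = \frac{113}{3}$ ($c{\left(X \right)} = \frac{1}{3} \cdot 113 = \frac{113}{3}$)
$\frac{c{\left(V{\left(-3,5 \right)} \right)}}{-34137} + \frac{16550}{10370} = \frac{113}{3 \left(-34137\right)} + \frac{16550}{10370} = \frac{113}{3} \left(- \frac{1}{34137}\right) + 16550 \cdot \frac{1}{10370} = - \frac{113}{102411} + \frac{1655}{1037} = \frac{169373024}{106200207}$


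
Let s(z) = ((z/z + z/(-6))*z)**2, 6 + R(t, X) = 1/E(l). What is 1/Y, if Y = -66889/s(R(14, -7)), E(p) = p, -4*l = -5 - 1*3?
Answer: -64009/38528064 ≈ -0.0016614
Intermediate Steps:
l = 2 (l = -(-5 - 1*3)/4 = -(-5 - 3)/4 = -1/4*(-8) = 2)
R(t, X) = -11/2 (R(t, X) = -6 + 1/2 = -11/2)
s(z) = z**2*(1 - z/6)**2 (s(z) = ((1 + z*(-1/6))*z)**2 = ((1 - z/6)*z)**2 = (z*(1 - z/6))**2 = z**2*(1 - z/6)**2)
Y = -38528064/64009 (Y = -66889*144/(121*(-6 - 11/2)**2) = -66889/((1/36)*(121/4)*(-23/2)**2) = -66889/((1/36)*(121/4)*(529/4)) = -66889/64009/576 = -66889*576/64009 = -38528064/64009 ≈ -601.92)
1/Y = 1/(-38528064/64009) = -64009/38528064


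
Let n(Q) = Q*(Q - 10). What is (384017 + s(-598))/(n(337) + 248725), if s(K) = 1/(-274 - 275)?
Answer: 52706333/49262319 ≈ 1.0699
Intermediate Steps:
s(K) = -1/549 (s(K) = 1/(-549) = -1/549)
n(Q) = Q*(-10 + Q)
(384017 + s(-598))/(n(337) + 248725) = (384017 - 1/549)/(337*(-10 + 337) + 248725) = 210825332/(549*(337*327 + 248725)) = 210825332/(549*(110199 + 248725)) = (210825332/549)/358924 = (210825332/549)*(1/358924) = 52706333/49262319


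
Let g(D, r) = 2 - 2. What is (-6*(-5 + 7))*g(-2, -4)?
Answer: 0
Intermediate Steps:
g(D, r) = 0
(-6*(-5 + 7))*g(-2, -4) = -6*(-5 + 7)*0 = -6*2*0 = -12*0 = 0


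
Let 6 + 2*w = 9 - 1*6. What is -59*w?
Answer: 177/2 ≈ 88.500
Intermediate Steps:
w = -3/2 (w = -3 + (9 - 1*6)/2 = -3 + (9 - 6)/2 = -3 + (½)*3 = -3 + 3/2 = -3/2 ≈ -1.5000)
-59*w = -59*(-3/2) = 177/2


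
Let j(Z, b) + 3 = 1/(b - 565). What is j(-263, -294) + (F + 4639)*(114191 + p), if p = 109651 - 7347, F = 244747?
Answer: 46378116155552/859 ≈ 5.3991e+10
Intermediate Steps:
p = 102304
j(Z, b) = -3 + 1/(-565 + b) (j(Z, b) = -3 + 1/(b - 565) = -3 + 1/(-565 + b))
j(-263, -294) + (F + 4639)*(114191 + p) = (1696 - 3*(-294))/(-565 - 294) + (244747 + 4639)*(114191 + 102304) = (1696 + 882)/(-859) + 249386*216495 = -1/859*2578 + 53990822070 = -2578/859 + 53990822070 = 46378116155552/859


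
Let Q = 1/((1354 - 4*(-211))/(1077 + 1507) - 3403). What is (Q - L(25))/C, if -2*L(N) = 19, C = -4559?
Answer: -83513379/40078871086 ≈ -0.0020837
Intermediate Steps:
L(N) = -19/2 (L(N) = -1/2*19 = -19/2)
Q = -1292/4395577 (Q = 1/((1354 + 844)/2584 - 3403) = 1/(2198*(1/2584) - 3403) = 1/(1099/1292 - 3403) = 1/(-4395577/1292) = -1292/4395577 ≈ -0.00029393)
(Q - L(25))/C = (-1292/4395577 - 1*(-19/2))/(-4559) = (-1292/4395577 + 19/2)*(-1/4559) = (83513379/8791154)*(-1/4559) = -83513379/40078871086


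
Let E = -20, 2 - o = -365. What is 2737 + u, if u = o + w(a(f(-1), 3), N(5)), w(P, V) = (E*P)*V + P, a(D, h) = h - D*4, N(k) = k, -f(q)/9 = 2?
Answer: -4321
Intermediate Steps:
o = 367 (o = 2 - 1*(-365) = 2 + 365 = 367)
f(q) = -18 (f(q) = -9*2 = -18)
a(D, h) = h - 4*D
w(P, V) = P - 20*P*V (w(P, V) = (-20*P)*V + P = -20*P*V + P = P - 20*P*V)
u = -7058 (u = 367 + (3 - 4*(-18))*(1 - 20*5) = 367 + (3 + 72)*(1 - 100) = 367 + 75*(-99) = 367 - 7425 = -7058)
2737 + u = 2737 - 7058 = -4321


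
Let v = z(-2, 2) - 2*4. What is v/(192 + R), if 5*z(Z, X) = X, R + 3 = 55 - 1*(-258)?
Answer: -19/1255 ≈ -0.015139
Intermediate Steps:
R = 310 (R = -3 + (55 - 1*(-258)) = -3 + (55 + 258) = -3 + 313 = 310)
z(Z, X) = X/5
v = -38/5 (v = (⅕)*2 - 2*4 = ⅖ - 8 = -38/5 ≈ -7.6000)
v/(192 + R) = -38/5/(192 + 310) = -38/5/502 = (1/502)*(-38/5) = -19/1255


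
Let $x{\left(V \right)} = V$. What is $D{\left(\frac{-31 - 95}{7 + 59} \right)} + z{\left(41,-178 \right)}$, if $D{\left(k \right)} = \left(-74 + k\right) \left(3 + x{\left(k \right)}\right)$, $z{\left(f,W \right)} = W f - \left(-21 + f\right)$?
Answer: $- \frac{895498}{121} \approx -7400.8$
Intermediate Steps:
$z{\left(f,W \right)} = 21 - f + W f$
$D{\left(k \right)} = \left(-74 + k\right) \left(3 + k\right)$
$D{\left(\frac{-31 - 95}{7 + 59} \right)} + z{\left(41,-178 \right)} = \left(-222 + \left(\frac{-31 - 95}{7 + 59}\right)^{2} - 71 \frac{-31 - 95}{7 + 59}\right) - 7318 = \left(-222 + \left(- \frac{126}{66}\right)^{2} - 71 \left(- \frac{126}{66}\right)\right) - 7318 = \left(-222 + \left(\left(-126\right) \frac{1}{66}\right)^{2} - 71 \left(\left(-126\right) \frac{1}{66}\right)\right) - 7318 = \left(-222 + \left(- \frac{21}{11}\right)^{2} - - \frac{1491}{11}\right) - 7318 = \left(-222 + \frac{441}{121} + \frac{1491}{11}\right) - 7318 = - \frac{10020}{121} - 7318 = - \frac{895498}{121}$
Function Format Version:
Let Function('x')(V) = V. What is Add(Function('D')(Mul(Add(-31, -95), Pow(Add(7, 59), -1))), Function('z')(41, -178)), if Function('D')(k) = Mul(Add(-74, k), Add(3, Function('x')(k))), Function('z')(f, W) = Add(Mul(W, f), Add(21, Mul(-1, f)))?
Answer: Rational(-895498, 121) ≈ -7400.8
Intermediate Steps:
Function('z')(f, W) = Add(21, Mul(-1, f), Mul(W, f))
Function('D')(k) = Mul(Add(-74, k), Add(3, k))
Add(Function('D')(Mul(Add(-31, -95), Pow(Add(7, 59), -1))), Function('z')(41, -178)) = Add(Add(-222, Pow(Mul(Add(-31, -95), Pow(Add(7, 59), -1)), 2), Mul(-71, Mul(Add(-31, -95), Pow(Add(7, 59), -1)))), Add(21, Mul(-1, 41), Mul(-178, 41))) = Add(Add(-222, Pow(Mul(-126, Pow(66, -1)), 2), Mul(-71, Mul(-126, Pow(66, -1)))), Add(21, -41, -7298)) = Add(Add(-222, Pow(Mul(-126, Rational(1, 66)), 2), Mul(-71, Mul(-126, Rational(1, 66)))), -7318) = Add(Add(-222, Pow(Rational(-21, 11), 2), Mul(-71, Rational(-21, 11))), -7318) = Add(Add(-222, Rational(441, 121), Rational(1491, 11)), -7318) = Add(Rational(-10020, 121), -7318) = Rational(-895498, 121)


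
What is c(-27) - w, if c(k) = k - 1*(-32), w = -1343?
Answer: 1348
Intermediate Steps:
c(k) = 32 + k (c(k) = k + 32 = 32 + k)
c(-27) - w = (32 - 27) - 1*(-1343) = 5 + 1343 = 1348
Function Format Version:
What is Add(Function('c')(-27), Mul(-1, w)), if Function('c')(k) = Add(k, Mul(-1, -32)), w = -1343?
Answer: 1348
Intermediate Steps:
Function('c')(k) = Add(32, k) (Function('c')(k) = Add(k, 32) = Add(32, k))
Add(Function('c')(-27), Mul(-1, w)) = Add(Add(32, -27), Mul(-1, -1343)) = Add(5, 1343) = 1348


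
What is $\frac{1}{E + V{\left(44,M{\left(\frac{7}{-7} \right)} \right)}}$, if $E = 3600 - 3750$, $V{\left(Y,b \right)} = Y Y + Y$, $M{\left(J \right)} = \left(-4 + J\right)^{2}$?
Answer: $\frac{1}{1830} \approx 0.00054645$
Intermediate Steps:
$V{\left(Y,b \right)} = Y + Y^{2}$ ($V{\left(Y,b \right)} = Y^{2} + Y = Y + Y^{2}$)
$E = -150$
$\frac{1}{E + V{\left(44,M{\left(\frac{7}{-7} \right)} \right)}} = \frac{1}{-150 + 44 \left(1 + 44\right)} = \frac{1}{-150 + 44 \cdot 45} = \frac{1}{-150 + 1980} = \frac{1}{1830}$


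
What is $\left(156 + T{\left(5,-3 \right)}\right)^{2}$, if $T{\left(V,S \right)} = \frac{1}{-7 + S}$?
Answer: $\frac{2430481}{100} \approx 24305.0$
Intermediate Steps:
$\left(156 + T{\left(5,-3 \right)}\right)^{2} = \left(156 + \frac{1}{-7 - 3}\right)^{2} = \left(156 + \frac{1}{-10}\right)^{2} = \left(156 - \frac{1}{10}\right)^{2} = \left(\frac{1559}{10}\right)^{2} = \frac{2430481}{100}$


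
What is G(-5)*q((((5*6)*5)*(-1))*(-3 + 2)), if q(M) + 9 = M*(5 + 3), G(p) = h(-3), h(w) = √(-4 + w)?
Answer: 1191*I*√7 ≈ 3151.1*I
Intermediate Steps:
G(p) = I*√7 (G(p) = √(-4 - 3) = √(-7) = I*√7)
q(M) = -9 + 8*M (q(M) = -9 + M*(5 + 3) = -9 + M*8 = -9 + 8*M)
G(-5)*q((((5*6)*5)*(-1))*(-3 + 2)) = (I*√7)*(-9 + 8*((((5*6)*5)*(-1))*(-3 + 2))) = (I*√7)*(-9 + 8*(((30*5)*(-1))*(-1))) = (I*√7)*(-9 + 8*((150*(-1))*(-1))) = (I*√7)*(-9 + 8*(-150*(-1))) = (I*√7)*(-9 + 8*150) = (I*√7)*(-9 + 1200) = (I*√7)*1191 = 1191*I*√7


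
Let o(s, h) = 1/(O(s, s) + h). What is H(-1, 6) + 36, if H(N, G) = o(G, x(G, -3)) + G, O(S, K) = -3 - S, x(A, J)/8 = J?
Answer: 1385/33 ≈ 41.970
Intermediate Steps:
x(A, J) = 8*J
o(s, h) = 1/(-3 + h - s) (o(s, h) = 1/((-3 - s) + h) = 1/(-3 + h - s))
H(N, G) = G - 1/(27 + G) (H(N, G) = -1/(3 + G - 8*(-3)) + G = -1/(3 + G - 1*(-24)) + G = -1/(3 + G + 24) + G = -1/(27 + G) + G = G - 1/(27 + G))
H(-1, 6) + 36 = (-1 + 6*(27 + 6))/(27 + 6) + 36 = (-1 + 6*33)/33 + 36 = (-1 + 198)/33 + 36 = (1/33)*197 + 36 = 197/33 + 36 = 1385/33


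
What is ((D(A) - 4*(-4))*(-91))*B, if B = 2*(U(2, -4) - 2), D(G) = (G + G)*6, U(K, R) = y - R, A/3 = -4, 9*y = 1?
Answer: 442624/9 ≈ 49180.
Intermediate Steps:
y = ⅑ (y = (⅑)*1 = ⅑ ≈ 0.11111)
A = -12 (A = 3*(-4) = -12)
U(K, R) = ⅑ - R
D(G) = 12*G (D(G) = (2*G)*6 = 12*G)
B = 38/9 (B = 2*((⅑ - 1*(-4)) - 2) = 2*((⅑ + 4) - 2) = 2*(37/9 - 2) = 2*(19/9) = 38/9 ≈ 4.2222)
((D(A) - 4*(-4))*(-91))*B = ((12*(-12) - 4*(-4))*(-91))*(38/9) = ((-144 + 16)*(-91))*(38/9) = -128*(-91)*(38/9) = 11648*(38/9) = 442624/9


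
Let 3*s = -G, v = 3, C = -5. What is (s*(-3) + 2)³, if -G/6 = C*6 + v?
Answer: 4410944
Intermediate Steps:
G = 162 (G = -6*(-5*6 + 3) = -6*(-30 + 3) = -6*(-27) = 162)
s = -54 (s = (-1*162)/3 = (⅓)*(-162) = -54)
(s*(-3) + 2)³ = (-54*(-3) + 2)³ = (162 + 2)³ = 164³ = 4410944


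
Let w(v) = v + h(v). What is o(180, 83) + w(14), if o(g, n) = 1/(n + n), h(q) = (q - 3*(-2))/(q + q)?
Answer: 17105/1162 ≈ 14.720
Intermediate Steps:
h(q) = (6 + q)/(2*q) (h(q) = (q + 6)/((2*q)) = (6 + q)*(1/(2*q)) = (6 + q)/(2*q))
w(v) = v + (6 + v)/(2*v)
o(g, n) = 1/(2*n)
o(180, 83) + w(14) = (½)/83 + (½ + 14 + 3/14) = (½)*(1/83) + (½ + 14 + 3*(1/14)) = 1/166 + (½ + 14 + 3/14) = 1/166 + 103/7 = 17105/1162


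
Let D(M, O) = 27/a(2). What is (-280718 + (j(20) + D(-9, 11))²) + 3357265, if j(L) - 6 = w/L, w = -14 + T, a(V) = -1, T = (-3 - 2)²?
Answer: 1230786081/400 ≈ 3.0770e+6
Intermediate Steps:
T = 25 (T = (-5)² = 25)
D(M, O) = -27 (D(M, O) = 27/(-1) = 27*(-1) = -27)
w = 11 (w = -14 + 25 = 11)
j(L) = 6 + 11/L
(-280718 + (j(20) + D(-9, 11))²) + 3357265 = (-280718 + ((6 + 11/20) - 27)²) + 3357265 = (-280718 + (131/20 - 27)²) + 3357265 = (-280718 + (-409/20)²) + 3357265 = (-280718 + 167281/400) + 3357265 = -112119919/400 + 3357265 = 1230786081/400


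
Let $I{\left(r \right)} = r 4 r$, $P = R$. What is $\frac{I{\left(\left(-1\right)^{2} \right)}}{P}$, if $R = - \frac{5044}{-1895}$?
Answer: $\frac{1895}{1261} \approx 1.5028$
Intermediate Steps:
$R = \frac{5044}{1895}$ ($R = \left(-5044\right) \left(- \frac{1}{1895}\right) = \frac{5044}{1895} \approx 2.6617$)
$P = \frac{5044}{1895} \approx 2.6617$
$I{\left(r \right)} = 4 r^{2}$ ($I{\left(r \right)} = 4 r r = 4 r^{2}$)
$\frac{I{\left(\left(-1\right)^{2} \right)}}{P} = \frac{4 \left(\left(-1\right)^{2}\right)^{2}}{\frac{5044}{1895}} = 4 \cdot 1^{2} \cdot \frac{1895}{5044} = 4 \cdot 1 \cdot \frac{1895}{5044} = 4 \cdot \frac{1895}{5044} = \frac{1895}{1261}$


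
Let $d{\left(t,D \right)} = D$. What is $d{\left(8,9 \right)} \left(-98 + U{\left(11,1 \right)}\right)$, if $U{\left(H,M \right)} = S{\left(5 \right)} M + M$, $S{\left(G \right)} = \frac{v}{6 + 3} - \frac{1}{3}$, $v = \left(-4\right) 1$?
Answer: $-880$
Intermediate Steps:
$v = -4$
$S{\left(G \right)} = - \frac{7}{9}$ ($S{\left(G \right)} = - \frac{4}{6 + 3} - \frac{1}{3} = - \frac{4}{9} - \frac{1}{3} = - \frac{7}{9}$)
$U{\left(H,M \right)} = \frac{2 M}{9}$ ($U{\left(H,M \right)} = - \frac{7 M}{9} + M = \frac{2 M}{9}$)
$d{\left(8,9 \right)} \left(-98 + U{\left(11,1 \right)}\right) = 9 \left(-98 + \frac{2}{9} \cdot 1\right) = 9 \left(-98 + \frac{2}{9}\right) = 9 \left(- \frac{880}{9}\right) = -880$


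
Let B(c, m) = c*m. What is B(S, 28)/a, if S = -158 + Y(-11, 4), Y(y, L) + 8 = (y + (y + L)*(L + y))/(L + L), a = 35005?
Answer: -903/7001 ≈ -0.12898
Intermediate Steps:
Y(y, L) = -8 + (y + (L + y)**2)/(2*L) (Y(y, L) = -8 + (y + (y + L)*(L + y))/(L + L) = -8 + (y + (L + y)*(L + y))/((2*L)) = -8 + (y + (L + y)**2)*(1/(2*L)) = -8 + (y + (L + y)**2)/(2*L))
S = -645/4 (S = -158 + (1/2)*(-11 + (4 - 11)**2 - 16*4)/4 = -158 + (1/2)*(1/4)*(-11 + (-7)**2 - 64) = -158 + (1/2)*(1/4)*(-11 + 49 - 64) = -158 + (1/2)*(1/4)*(-26) = -158 - 13/4 = -645/4 ≈ -161.25)
B(S, 28)/a = -645/4*28/35005 = -4515*1/35005 = -903/7001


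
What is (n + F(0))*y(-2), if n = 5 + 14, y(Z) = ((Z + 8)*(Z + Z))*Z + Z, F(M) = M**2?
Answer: 874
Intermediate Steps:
y(Z) = Z + 2*Z**2*(8 + Z) (y(Z) = ((8 + Z)*(2*Z))*Z + Z = (2*Z*(8 + Z))*Z + Z = 2*Z**2*(8 + Z) + Z = Z + 2*Z**2*(8 + Z))
n = 19
(n + F(0))*y(-2) = (19 + 0**2)*(-2*(1 + 2*(-2)**2 + 16*(-2))) = (19 + 0)*(-2*(1 + 2*4 - 32)) = 19*(-2*(1 + 8 - 32)) = 19*(-2*(-23)) = 19*46 = 874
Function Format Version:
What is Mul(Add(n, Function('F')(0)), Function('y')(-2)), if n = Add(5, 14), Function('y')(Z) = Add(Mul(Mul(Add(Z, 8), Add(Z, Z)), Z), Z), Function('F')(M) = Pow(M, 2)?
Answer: 874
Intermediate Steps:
Function('y')(Z) = Add(Z, Mul(2, Pow(Z, 2), Add(8, Z))) (Function('y')(Z) = Add(Mul(Mul(Add(8, Z), Mul(2, Z)), Z), Z) = Add(Mul(Mul(2, Z, Add(8, Z)), Z), Z) = Add(Mul(2, Pow(Z, 2), Add(8, Z)), Z) = Add(Z, Mul(2, Pow(Z, 2), Add(8, Z))))
n = 19
Mul(Add(n, Function('F')(0)), Function('y')(-2)) = Mul(Add(19, Pow(0, 2)), Mul(-2, Add(1, Mul(2, Pow(-2, 2)), Mul(16, -2)))) = Mul(Add(19, 0), Mul(-2, Add(1, Mul(2, 4), -32))) = Mul(19, Mul(-2, Add(1, 8, -32))) = Mul(19, Mul(-2, -23)) = Mul(19, 46) = 874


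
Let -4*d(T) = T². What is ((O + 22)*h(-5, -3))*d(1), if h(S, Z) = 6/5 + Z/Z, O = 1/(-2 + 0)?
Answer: -473/40 ≈ -11.825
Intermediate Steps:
d(T) = -T²/4
O = -½ (O = 1/(-2) = 1*(-½) = -½ ≈ -0.50000)
h(S, Z) = 11/5 (h(S, Z) = 6*(⅕) + 1 = 6/5 + 1 = 11/5)
((O + 22)*h(-5, -3))*d(1) = ((-½ + 22)*(11/5))*(-¼*1²) = ((43/2)*(11/5))*(-¼*1) = (473/10)*(-¼) = -473/40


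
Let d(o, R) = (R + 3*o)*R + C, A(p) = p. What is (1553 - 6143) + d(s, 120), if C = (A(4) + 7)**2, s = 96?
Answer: 44491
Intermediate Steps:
C = 121 (C = (4 + 7)**2 = 11**2 = 121)
d(o, R) = 121 + R*(R + 3*o) (d(o, R) = (R + 3*o)*R + 121 = R*(R + 3*o) + 121 = 121 + R*(R + 3*o))
(1553 - 6143) + d(s, 120) = (1553 - 6143) + (121 + 120**2 + 3*120*96) = -4590 + (121 + 14400 + 34560) = -4590 + 49081 = 44491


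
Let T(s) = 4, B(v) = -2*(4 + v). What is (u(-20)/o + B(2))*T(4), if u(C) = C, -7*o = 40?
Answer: -34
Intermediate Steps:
o = -40/7 (o = -⅐*40 = -40/7 ≈ -5.7143)
B(v) = -8 - 2*v
(u(-20)/o + B(2))*T(4) = (-20/(-40/7) + (-8 - 2*2))*4 = (-20*(-7/40) + (-8 - 4))*4 = (7/2 - 12)*4 = -17/2*4 = -34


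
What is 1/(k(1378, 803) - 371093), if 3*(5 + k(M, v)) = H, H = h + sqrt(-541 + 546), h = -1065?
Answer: -3343077/1241795980876 - 3*sqrt(5)/1241795980876 ≈ -2.6921e-6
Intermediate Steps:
H = -1065 + sqrt(5) (H = -1065 + sqrt(-541 + 546) = -1065 + sqrt(5) ≈ -1062.8)
k(M, v) = -360 + sqrt(5)/3 (k(M, v) = -5 + (-1065 + sqrt(5))/3 = -5 + (-355 + sqrt(5)/3) = -360 + sqrt(5)/3)
1/(k(1378, 803) - 371093) = 1/((-360 + sqrt(5)/3) - 371093) = 1/(-371453 + sqrt(5)/3)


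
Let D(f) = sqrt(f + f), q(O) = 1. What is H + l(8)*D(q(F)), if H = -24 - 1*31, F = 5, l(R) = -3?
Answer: -55 - 3*sqrt(2) ≈ -59.243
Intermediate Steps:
D(f) = sqrt(2)*sqrt(f) (D(f) = sqrt(2*f) = sqrt(2)*sqrt(f))
H = -55 (H = -24 - 31 = -55)
H + l(8)*D(q(F)) = -55 - 3*sqrt(2)*sqrt(1) = -55 - 3*sqrt(2)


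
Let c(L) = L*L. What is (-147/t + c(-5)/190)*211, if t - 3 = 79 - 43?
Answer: -379167/494 ≈ -767.54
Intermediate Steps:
t = 39 (t = 3 + (79 - 43) = 3 + 36 = 39)
c(L) = L**2
(-147/t + c(-5)/190)*211 = (-147/39 + (-5)**2/190)*211 = (-147*1/39 + 25*(1/190))*211 = (-49/13 + 5/38)*211 = -1797/494*211 = -379167/494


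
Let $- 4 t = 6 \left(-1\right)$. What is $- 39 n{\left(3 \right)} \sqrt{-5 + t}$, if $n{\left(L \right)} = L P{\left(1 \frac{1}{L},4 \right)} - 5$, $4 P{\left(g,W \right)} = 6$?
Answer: $\frac{39 i \sqrt{14}}{4} \approx 36.481 i$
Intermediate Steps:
$P{\left(g,W \right)} = \frac{3}{2}$ ($P{\left(g,W \right)} = \frac{1}{4} \cdot 6 = \frac{3}{2}$)
$t = \frac{3}{2}$ ($t = - \frac{6 \left(-1\right)}{4} = \left(- \frac{1}{4}\right) \left(-6\right) = \frac{3}{2} \approx 1.5$)
$n{\left(L \right)} = -5 + \frac{3 L}{2}$ ($n{\left(L \right)} = L \frac{3}{2} - 5 = \frac{3 L}{2} - 5 = -5 + \frac{3 L}{2}$)
$- 39 n{\left(3 \right)} \sqrt{-5 + t} = - 39 \left(-5 + \frac{3}{2} \cdot 3\right) \sqrt{-5 + \frac{3}{2}} = - 39 \left(-5 + \frac{9}{2}\right) \sqrt{- \frac{7}{2}} = \left(-39\right) \left(- \frac{1}{2}\right) \frac{i \sqrt{14}}{2} = \frac{39 \frac{i \sqrt{14}}{2}}{2} = \frac{39 i \sqrt{14}}{4}$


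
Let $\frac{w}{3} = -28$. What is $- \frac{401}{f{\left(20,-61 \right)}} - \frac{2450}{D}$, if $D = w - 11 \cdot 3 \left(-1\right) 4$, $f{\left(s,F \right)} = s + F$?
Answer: $- \frac{40601}{984} \approx -41.261$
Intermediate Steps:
$w = -84$ ($w = 3 \left(-28\right) = -84$)
$f{\left(s,F \right)} = F + s$
$D = 48$ ($D = -84 - 11 \cdot 3 \left(-1\right) 4 = -84 - 11 \left(\left(-3\right) 4\right) = -84 - -132 = -84 + 132 = 48$)
$- \frac{401}{f{\left(20,-61 \right)}} - \frac{2450}{D} = - \frac{401}{-61 + 20} - \frac{2450}{48} = - \frac{401}{-41} - \frac{1225}{24} = \left(-401\right) \left(- \frac{1}{41}\right) - \frac{1225}{24} = \frac{401}{41} - \frac{1225}{24} = - \frac{40601}{984}$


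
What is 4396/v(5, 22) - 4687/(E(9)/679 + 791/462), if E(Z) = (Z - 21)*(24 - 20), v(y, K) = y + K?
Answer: -5347801522/1986093 ≈ -2692.6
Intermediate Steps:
v(y, K) = K + y
E(Z) = -84 + 4*Z (E(Z) = (-21 + Z)*4 = -84 + 4*Z)
4396/v(5, 22) - 4687/(E(9)/679 + 791/462) = 4396/(22 + 5) - 4687/((-84 + 4*9)/679 + 791/462) = 4396/27 - 4687/((-84 + 36)*(1/679) + 791*(1/462)) = 4396*(1/27) - 4687/(-48*1/679 + 113/66) = 4396/27 - 4687/(-48/679 + 113/66) = 4396/27 - 4687/73559/44814 = 4396/27 - 4687*44814/73559 = 4396/27 - 210043218/73559 = -5347801522/1986093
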